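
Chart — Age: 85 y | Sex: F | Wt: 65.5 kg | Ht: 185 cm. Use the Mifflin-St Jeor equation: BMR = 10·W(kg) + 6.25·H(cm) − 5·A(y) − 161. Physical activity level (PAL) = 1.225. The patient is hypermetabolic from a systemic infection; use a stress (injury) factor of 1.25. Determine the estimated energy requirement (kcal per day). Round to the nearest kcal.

Mifflin-St Jeor (female): BMR = 10(65.5) + 6.25(185) − 5(85) − 161 = 655 + 1156.25 − 425 − 161 = 1225.25 kcal/day.
TEE = BMR × activity factor = 1225.25 × 1.225 = 1500.9313 kcal/day.
Apply stress factor: 1500.9313 × 1.25 = 1876.1641 kcal/day.

1876 kcal per day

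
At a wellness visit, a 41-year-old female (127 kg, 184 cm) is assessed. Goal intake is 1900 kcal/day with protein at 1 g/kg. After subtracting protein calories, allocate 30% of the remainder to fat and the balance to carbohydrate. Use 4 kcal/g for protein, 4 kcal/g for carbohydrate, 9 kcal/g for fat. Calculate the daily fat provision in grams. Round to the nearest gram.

46 g/day

Protein = 1 × 127 = 127 g → 127 × 4 = 508 kcal.
Non-protein calories = 1900 − 508 = 1392 kcal.
Fat: 30% × 1392 = 417.6 kcal; carbohydrate: 974.4 kcal.
Fat: 417.6 kcal ÷ 9 kcal/g = 46.4 g.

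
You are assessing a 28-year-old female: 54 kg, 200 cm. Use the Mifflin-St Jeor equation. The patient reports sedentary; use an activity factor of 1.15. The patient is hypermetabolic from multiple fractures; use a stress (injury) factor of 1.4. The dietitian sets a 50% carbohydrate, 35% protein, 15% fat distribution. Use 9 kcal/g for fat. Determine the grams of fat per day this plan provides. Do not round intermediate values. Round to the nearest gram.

40 g/day

Mifflin-St Jeor (female): BMR = 10(54) + 6.25(200) − 5(28) − 161 = 540 + 1250 − 140 − 161 = 1489 kcal/day.
TEE = 1489 × 1.15 = 1712.35 kcal/day.
With stress factor 1.4: 1712.35 × 1.4 = 2397.29 kcal/day.
Fat energy = 15% × 2397.29 = 359.5935 kcal.
Fat = 359.5935 ÷ 9 kcal/g = 39.9548 g.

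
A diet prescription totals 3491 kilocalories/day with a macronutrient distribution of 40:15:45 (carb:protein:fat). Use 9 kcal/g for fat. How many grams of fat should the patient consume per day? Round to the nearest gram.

175 g/day

Fat energy = 45% × 3491 = 1570.95 kcal.
At 9 kcal/g: 1570.95 ÷ 9 = 174.55 g.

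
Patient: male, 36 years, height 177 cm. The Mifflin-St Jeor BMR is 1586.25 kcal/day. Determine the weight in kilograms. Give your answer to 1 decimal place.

1586.25 = 10·W + 6.25(177) − 5(36) + 5
10·W = 1586.25 − 931.25 = 655, so W = 65.5 kg.

65.5 kg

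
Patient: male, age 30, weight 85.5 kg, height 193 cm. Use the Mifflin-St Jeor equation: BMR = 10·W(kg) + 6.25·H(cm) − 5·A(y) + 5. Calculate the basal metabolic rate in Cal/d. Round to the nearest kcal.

Mifflin-St Jeor (male): BMR = 10(85.5) + 6.25(193) − 5(30) + 5 = 855 + 1206.25 − 150 + 5 = 1916.25 kcal/day.

1916 Cal/d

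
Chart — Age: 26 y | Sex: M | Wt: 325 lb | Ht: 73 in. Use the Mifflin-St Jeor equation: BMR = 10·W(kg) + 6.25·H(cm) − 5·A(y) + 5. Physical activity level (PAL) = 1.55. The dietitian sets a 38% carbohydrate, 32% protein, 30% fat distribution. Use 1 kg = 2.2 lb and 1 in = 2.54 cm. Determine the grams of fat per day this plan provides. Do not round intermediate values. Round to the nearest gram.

Convert to metric: weight = 325 ÷ 2.2 = 147.7273 kg; height = 73 × 2.54 = 185.42 cm.
Mifflin-St Jeor (male): BMR = 10(147.7273) + 6.25(185.42) − 5(26) + 5 = 1477.2727 + 1158.875 − 130 + 5 = 2511.1477 kcal/day.
TEE = 2511.1477 × 1.55 = 3892.279 kcal/day.
Fat energy = 30% × 3892.279 = 1167.6837 kcal.
Fat = 1167.6837 ÷ 9 kcal/g = 129.7426 g.

130 g/day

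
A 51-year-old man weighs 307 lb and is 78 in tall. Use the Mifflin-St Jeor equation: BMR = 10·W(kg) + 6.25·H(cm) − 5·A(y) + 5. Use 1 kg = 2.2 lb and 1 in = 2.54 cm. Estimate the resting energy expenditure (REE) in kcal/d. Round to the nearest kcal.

2384 kcal/d

Convert to metric: weight = 307 ÷ 2.2 = 139.5455 kg; height = 78 × 2.54 = 198.12 cm.
Mifflin-St Jeor (male): BMR = 10(139.5455) + 6.25(198.12) − 5(51) + 5 = 1395.4545 + 1238.25 − 255 + 5 = 2383.7045 kcal/day.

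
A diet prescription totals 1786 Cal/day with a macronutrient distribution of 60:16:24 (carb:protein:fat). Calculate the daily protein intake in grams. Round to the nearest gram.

Protein energy = 16% × 1786 = 285.76 kcal.
At 4 kcal/g: 285.76 ÷ 4 = 71.44 g.

71 g/day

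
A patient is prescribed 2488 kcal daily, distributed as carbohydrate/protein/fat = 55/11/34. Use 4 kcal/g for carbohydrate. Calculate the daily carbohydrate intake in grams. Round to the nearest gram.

342 g/day

Carbohydrate energy = 55% × 2488 = 1368.4 kcal.
At 4 kcal/g: 1368.4 ÷ 4 = 342.1 g.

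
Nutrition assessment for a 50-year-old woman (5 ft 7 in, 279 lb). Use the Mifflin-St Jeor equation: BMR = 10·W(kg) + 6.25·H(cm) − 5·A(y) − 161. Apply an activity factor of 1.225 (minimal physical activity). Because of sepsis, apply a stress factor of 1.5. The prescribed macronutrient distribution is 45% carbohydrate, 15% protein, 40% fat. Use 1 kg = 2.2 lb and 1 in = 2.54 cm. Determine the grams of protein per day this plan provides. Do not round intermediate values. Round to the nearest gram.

132 g/day

Convert to metric: weight = 279 ÷ 2.2 = 126.8182 kg; height = (5×12 + 7) × 2.54 = 67 × 2.54 = 170.18 cm.
Mifflin-St Jeor (female): BMR = 10(126.8182) + 6.25(170.18) − 5(50) − 161 = 1268.1818 + 1063.625 − 250 − 161 = 1920.8068 kcal/day.
TEE = 1920.8068 × 1.225 = 2352.9884 kcal/day.
With stress factor 1.5: 2352.9884 × 1.5 = 3529.4825 kcal/day.
Protein energy = 15% × 3529.4825 = 529.4224 kcal.
Protein = 529.4224 ÷ 4 kcal/g = 132.3556 g.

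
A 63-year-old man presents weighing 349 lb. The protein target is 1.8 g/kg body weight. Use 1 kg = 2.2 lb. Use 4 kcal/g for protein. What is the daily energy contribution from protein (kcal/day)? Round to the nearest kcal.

Weight in kg = 349 ÷ 2.2 = 158.6364 kg.
Protein = 1.8 g/kg × 158.6364 kg = 285.5455 g/day.
Protein energy = 285.5455 g × 4 kcal/g = 1142.1818 kcal/day.

1142 kcal/day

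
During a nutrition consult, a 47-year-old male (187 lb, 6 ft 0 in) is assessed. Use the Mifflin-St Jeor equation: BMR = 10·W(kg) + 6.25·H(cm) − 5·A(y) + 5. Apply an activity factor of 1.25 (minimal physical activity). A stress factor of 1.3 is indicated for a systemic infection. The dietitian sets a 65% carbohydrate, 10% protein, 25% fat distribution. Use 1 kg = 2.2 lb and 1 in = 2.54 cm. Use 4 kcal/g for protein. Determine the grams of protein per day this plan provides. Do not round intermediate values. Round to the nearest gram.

Convert to metric: weight = 187 ÷ 2.2 = 85 kg; height = (6×12 + 0) × 2.54 = 72 × 2.54 = 182.88 cm.
Mifflin-St Jeor (male): BMR = 10(85) + 6.25(182.88) − 5(47) + 5 = 850 + 1143 − 235 + 5 = 1763 kcal/day.
TEE = 1763 × 1.25 = 2203.75 kcal/day.
With stress factor 1.3: 2203.75 × 1.3 = 2864.875 kcal/day.
Protein energy = 10% × 2864.875 = 286.4875 kcal.
Protein = 286.4875 ÷ 4 kcal/g = 71.6219 g.

72 g/day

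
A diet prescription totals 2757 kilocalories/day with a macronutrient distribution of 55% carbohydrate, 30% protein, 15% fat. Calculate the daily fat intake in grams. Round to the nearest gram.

Fat energy = 15% × 2757 = 413.55 kcal.
At 9 kcal/g: 413.55 ÷ 9 = 45.95 g.

46 g/day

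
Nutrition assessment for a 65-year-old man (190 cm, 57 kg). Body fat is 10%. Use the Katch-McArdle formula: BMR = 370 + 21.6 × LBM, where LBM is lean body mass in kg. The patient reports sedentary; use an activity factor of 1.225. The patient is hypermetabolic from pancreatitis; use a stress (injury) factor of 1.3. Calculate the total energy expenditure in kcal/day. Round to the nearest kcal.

2354 kcal/day

LBM = 57 × (1 − 0.1) = 51.3 kg. Katch-McArdle: BMR = 370 + 21.6 × 51.3 = 1478.08 kcal/day.
TEE = BMR × activity factor = 1478.08 × 1.225 = 1810.648 kcal/day.
Apply stress factor: 1810.648 × 1.3 = 2353.8424 kcal/day.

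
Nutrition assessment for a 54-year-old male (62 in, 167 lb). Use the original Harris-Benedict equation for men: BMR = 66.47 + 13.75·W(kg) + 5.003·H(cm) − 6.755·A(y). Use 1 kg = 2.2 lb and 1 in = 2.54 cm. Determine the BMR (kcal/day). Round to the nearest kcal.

1533 kcal/day

Convert to metric: weight = 167 ÷ 2.2 = 75.9091 kg; height = 62 × 2.54 = 157.48 cm.
Harris-Benedict: BMR = 66.47 + 13.75(75.9091) + 5.003(157.48) − 6.755(54) = 1533.3224 kcal/day.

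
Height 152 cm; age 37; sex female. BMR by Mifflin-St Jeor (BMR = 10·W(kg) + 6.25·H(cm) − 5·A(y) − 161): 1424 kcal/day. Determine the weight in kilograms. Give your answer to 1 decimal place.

82.0 kg

1424 = 10·W + 6.25(152) − 5(37) − 161
10·W = 1424 − 604 = 820, so W = 82 kg.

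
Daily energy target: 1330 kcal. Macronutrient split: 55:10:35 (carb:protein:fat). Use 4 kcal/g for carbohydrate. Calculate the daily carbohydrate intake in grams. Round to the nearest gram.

Carbohydrate energy = 55% × 1330 = 731.5 kcal.
At 4 kcal/g: 731.5 ÷ 4 = 182.875 g.

183 g/day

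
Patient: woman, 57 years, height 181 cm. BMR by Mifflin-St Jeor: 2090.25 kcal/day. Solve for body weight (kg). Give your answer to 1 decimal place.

2090.25 = 10·W + 6.25(181) − 5(57) − 161
10·W = 2090.25 − 685.25 = 1405, so W = 140.5 kg.

140.5 kg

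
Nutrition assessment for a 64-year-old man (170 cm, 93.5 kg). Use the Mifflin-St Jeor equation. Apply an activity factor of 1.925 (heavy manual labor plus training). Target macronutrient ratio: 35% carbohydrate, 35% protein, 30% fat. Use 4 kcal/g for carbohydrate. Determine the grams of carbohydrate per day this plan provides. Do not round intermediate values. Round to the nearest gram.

283 g/day

Mifflin-St Jeor (male): BMR = 10(93.5) + 6.25(170) − 5(64) + 5 = 935 + 1062.5 − 320 + 5 = 1682.5 kcal/day.
TEE = 1682.5 × 1.925 = 3238.8125 kcal/day.
Carbohydrate energy = 35% × 3238.8125 = 1133.5844 kcal.
Carbohydrate = 1133.5844 ÷ 4 kcal/g = 283.3961 g.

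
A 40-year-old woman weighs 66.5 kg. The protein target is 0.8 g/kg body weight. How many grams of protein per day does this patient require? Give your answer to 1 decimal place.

Protein = 0.8 g/kg × 66.5 kg = 53.2 g/day.

53.2 g/day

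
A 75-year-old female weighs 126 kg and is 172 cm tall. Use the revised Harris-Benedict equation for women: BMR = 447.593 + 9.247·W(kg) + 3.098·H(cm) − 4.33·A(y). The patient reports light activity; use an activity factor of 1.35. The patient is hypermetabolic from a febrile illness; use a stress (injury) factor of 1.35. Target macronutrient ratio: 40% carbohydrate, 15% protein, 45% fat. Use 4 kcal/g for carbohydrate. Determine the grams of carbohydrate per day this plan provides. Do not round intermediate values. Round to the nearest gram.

Harris-Benedict: BMR = 447.593 + 9.247(126) + 3.098(172) − 4.33(75) = 1820.821 kcal/day.
TEE = 1820.821 × 1.35 = 2458.1084 kcal/day.
With stress factor 1.35: 2458.1084 × 1.35 = 3318.4463 kcal/day.
Carbohydrate energy = 40% × 3318.4463 = 1327.3785 kcal.
Carbohydrate = 1327.3785 ÷ 4 kcal/g = 331.8446 g.

332 g/day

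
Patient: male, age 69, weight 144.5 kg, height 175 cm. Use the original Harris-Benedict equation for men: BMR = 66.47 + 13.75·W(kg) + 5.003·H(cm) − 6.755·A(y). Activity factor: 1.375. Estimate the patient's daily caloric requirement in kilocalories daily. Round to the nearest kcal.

Harris-Benedict: BMR = 66.47 + 13.75(144.5) + 5.003(175) − 6.755(69) = 2462.775 kcal/day.
TEE = BMR × activity factor = 2462.775 × 1.375 = 3386.3156 kcal/day.

3386 kilocalories daily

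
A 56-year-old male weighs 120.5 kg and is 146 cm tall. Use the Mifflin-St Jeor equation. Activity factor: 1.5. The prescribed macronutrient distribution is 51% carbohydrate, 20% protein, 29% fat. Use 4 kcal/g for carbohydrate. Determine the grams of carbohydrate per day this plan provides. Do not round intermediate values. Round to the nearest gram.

Mifflin-St Jeor (male): BMR = 10(120.5) + 6.25(146) − 5(56) + 5 = 1205 + 912.5 − 280 + 5 = 1842.5 kcal/day.
TEE = 1842.5 × 1.5 = 2763.75 kcal/day.
Carbohydrate energy = 51% × 2763.75 = 1409.5125 kcal.
Carbohydrate = 1409.5125 ÷ 4 kcal/g = 352.3781 g.

352 g/day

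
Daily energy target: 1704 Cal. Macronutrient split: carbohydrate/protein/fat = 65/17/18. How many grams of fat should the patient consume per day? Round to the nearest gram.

34 g/day

Fat energy = 18% × 1704 = 306.72 kcal.
At 9 kcal/g: 306.72 ÷ 9 = 34.08 g.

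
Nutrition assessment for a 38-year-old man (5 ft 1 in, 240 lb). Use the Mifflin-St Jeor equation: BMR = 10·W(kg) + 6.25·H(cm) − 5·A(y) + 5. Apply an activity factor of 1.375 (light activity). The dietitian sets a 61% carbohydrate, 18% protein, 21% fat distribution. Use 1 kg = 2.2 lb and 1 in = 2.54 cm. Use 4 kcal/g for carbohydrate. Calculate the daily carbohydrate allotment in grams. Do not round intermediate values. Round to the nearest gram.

393 g/day

Convert to metric: weight = 240 ÷ 2.2 = 109.0909 kg; height = (5×12 + 1) × 2.54 = 61 × 2.54 = 154.94 cm.
Mifflin-St Jeor (male): BMR = 10(109.0909) + 6.25(154.94) − 5(38) + 5 = 1090.9091 + 968.375 − 190 + 5 = 1874.2841 kcal/day.
TEE = 1874.2841 × 1.375 = 2577.1406 kcal/day.
Carbohydrate energy = 61% × 2577.1406 = 1572.0558 kcal.
Carbohydrate = 1572.0558 ÷ 4 kcal/g = 393.0139 g.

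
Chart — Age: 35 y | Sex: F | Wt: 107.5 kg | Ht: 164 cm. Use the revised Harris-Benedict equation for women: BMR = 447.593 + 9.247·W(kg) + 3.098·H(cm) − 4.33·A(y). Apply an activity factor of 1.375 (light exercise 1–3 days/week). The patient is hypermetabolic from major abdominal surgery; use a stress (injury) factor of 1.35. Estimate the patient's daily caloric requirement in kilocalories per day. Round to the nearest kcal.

Harris-Benedict: BMR = 447.593 + 9.247(107.5) + 3.098(164) − 4.33(35) = 1798.1675 kcal/day.
TEE = BMR × activity factor = 1798.1675 × 1.375 = 2472.4803 kcal/day.
Apply stress factor: 2472.4803 × 1.35 = 3337.8484 kcal/day.

3338 kilocalories per day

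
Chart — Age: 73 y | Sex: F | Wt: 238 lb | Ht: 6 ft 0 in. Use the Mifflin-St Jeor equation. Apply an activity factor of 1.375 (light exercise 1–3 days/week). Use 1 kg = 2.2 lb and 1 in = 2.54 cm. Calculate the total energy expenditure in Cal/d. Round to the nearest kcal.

Convert to metric: weight = 238 ÷ 2.2 = 108.1818 kg; height = (6×12 + 0) × 2.54 = 72 × 2.54 = 182.88 cm.
Mifflin-St Jeor (female): BMR = 10(108.1818) + 6.25(182.88) − 5(73) − 161 = 1081.8182 + 1143 − 365 − 161 = 1698.8182 kcal/day.
TEE = BMR × activity factor = 1698.8182 × 1.375 = 2335.875 kcal/day.

2336 Cal/d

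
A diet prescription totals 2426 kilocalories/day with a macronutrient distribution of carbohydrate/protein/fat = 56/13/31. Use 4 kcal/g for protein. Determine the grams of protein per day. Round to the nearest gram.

79 g/day

Protein energy = 13% × 2426 = 315.38 kcal.
At 4 kcal/g: 315.38 ÷ 4 = 78.845 g.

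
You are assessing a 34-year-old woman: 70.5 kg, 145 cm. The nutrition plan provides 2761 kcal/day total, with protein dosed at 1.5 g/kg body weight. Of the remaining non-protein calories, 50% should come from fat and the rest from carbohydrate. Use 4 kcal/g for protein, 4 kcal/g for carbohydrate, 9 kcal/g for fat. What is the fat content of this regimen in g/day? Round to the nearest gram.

Protein = 1.5 × 70.5 = 105.75 g → 105.75 × 4 = 423 kcal.
Non-protein calories = 2761 − 423 = 2338 kcal.
Fat: 50% × 2338 = 1169 kcal; carbohydrate: 1169 kcal.
Fat: 1169 kcal ÷ 9 kcal/g = 129.8889 g.

130 g/day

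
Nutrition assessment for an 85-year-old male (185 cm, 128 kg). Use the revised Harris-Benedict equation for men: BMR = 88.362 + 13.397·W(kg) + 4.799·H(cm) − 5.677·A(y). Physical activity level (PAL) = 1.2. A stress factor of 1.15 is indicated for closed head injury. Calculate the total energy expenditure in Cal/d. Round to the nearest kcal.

3048 Cal/d

Harris-Benedict: BMR = 88.362 + 13.397(128) + 4.799(185) − 5.677(85) = 2208.448 kcal/day.
TEE = BMR × activity factor = 2208.448 × 1.2 = 2650.1376 kcal/day.
Apply stress factor: 2650.1376 × 1.15 = 3047.6582 kcal/day.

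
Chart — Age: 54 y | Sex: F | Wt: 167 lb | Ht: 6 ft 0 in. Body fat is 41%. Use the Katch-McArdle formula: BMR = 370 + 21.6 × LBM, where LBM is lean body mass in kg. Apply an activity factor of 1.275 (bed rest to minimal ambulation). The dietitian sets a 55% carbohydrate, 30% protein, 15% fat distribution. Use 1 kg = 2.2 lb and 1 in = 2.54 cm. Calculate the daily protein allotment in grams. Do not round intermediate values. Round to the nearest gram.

128 g/day

Convert to metric: weight = 167 ÷ 2.2 = 75.9091 kg; height = (6×12 + 0) × 2.54 = 72 × 2.54 = 182.88 cm.
LBM = 75.9091 × (1 − 0.41) = 44.7864 kg. Katch-McArdle: BMR = 370 + 21.6 × 44.7864 = 1337.3855 kcal/day.
TEE = 1337.3855 × 1.275 = 1705.1665 kcal/day.
Protein energy = 30% × 1705.1665 = 511.5499 kcal.
Protein = 511.5499 ÷ 4 kcal/g = 127.8875 g.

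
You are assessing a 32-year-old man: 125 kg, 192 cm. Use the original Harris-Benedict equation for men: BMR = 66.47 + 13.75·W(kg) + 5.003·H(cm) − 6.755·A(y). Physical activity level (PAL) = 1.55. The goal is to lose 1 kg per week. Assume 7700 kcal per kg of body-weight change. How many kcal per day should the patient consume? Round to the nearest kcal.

2821 kcal per day

Harris-Benedict: BMR = 66.47 + 13.75(125) + 5.003(192) − 6.755(32) = 2529.636 kcal/day.
TEE = 2529.636 × 1.55 = 3920.9358 kcal/day.
Required daily deficit = 1 × 7700 ÷ 7 = 1100 kcal/day.
Target intake = 3920.9358 − 1100 = 2820.9358 kcal/day.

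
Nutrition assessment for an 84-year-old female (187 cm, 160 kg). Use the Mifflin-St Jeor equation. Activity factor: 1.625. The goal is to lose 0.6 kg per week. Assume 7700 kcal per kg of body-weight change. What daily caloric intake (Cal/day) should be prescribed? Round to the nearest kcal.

Mifflin-St Jeor (female): BMR = 10(160) + 6.25(187) − 5(84) − 161 = 1600 + 1168.75 − 420 − 161 = 2187.75 kcal/day.
TEE = 2187.75 × 1.625 = 3555.0938 kcal/day.
Required daily deficit = 0.6 × 7700 ÷ 7 = 660 kcal/day.
Target intake = 3555.0938 − 660 = 2895.0938 kcal/day.

2895 Cal/day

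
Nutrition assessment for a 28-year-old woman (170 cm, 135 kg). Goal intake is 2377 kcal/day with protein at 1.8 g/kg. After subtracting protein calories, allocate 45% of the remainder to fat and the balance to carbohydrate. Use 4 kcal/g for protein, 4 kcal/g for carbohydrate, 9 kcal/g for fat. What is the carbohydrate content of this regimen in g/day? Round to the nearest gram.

193 g/day

Protein = 1.8 × 135 = 243 g → 243 × 4 = 972 kcal.
Non-protein calories = 2377 − 972 = 1405 kcal.
Fat: 45% × 1405 = 632.25 kcal; carbohydrate: 772.75 kcal.
Carbohydrate: 772.75 kcal ÷ 4 kcal/g = 193.1875 g.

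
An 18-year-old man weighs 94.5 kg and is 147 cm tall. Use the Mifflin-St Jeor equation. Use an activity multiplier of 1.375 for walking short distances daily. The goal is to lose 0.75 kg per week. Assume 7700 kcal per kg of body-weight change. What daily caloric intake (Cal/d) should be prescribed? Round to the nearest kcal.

Mifflin-St Jeor (male): BMR = 10(94.5) + 6.25(147) − 5(18) + 5 = 945 + 918.75 − 90 + 5 = 1778.75 kcal/day.
TEE = 1778.75 × 1.375 = 2445.7813 kcal/day.
Required daily deficit = 0.75 × 7700 ÷ 7 = 825 kcal/day.
Target intake = 2445.7813 − 825 = 1620.7813 kcal/day.

1621 Cal/d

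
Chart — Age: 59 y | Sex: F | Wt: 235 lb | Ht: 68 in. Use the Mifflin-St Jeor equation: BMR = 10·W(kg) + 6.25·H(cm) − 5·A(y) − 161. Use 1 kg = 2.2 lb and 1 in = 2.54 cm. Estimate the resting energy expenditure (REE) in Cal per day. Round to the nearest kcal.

1692 Cal per day

Convert to metric: weight = 235 ÷ 2.2 = 106.8182 kg; height = 68 × 2.54 = 172.72 cm.
Mifflin-St Jeor (female): BMR = 10(106.8182) + 6.25(172.72) − 5(59) − 161 = 1068.1818 + 1079.5 − 295 − 161 = 1691.6818 kcal/day.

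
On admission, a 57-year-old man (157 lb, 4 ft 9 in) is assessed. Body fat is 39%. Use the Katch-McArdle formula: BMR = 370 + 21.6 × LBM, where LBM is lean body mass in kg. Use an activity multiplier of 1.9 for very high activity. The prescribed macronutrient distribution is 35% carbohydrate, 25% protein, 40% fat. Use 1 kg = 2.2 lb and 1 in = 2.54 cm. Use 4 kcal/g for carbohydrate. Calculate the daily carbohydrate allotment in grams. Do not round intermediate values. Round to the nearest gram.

218 g/day

Convert to metric: weight = 157 ÷ 2.2 = 71.3636 kg; height = (4×12 + 9) × 2.54 = 57 × 2.54 = 144.78 cm.
LBM = 71.3636 × (1 − 0.39) = 43.5318 kg. Katch-McArdle: BMR = 370 + 21.6 × 43.5318 = 1310.2873 kcal/day.
TEE = 1310.2873 × 1.9 = 2489.5458 kcal/day.
Carbohydrate energy = 35% × 2489.5458 = 871.341 kcal.
Carbohydrate = 871.341 ÷ 4 kcal/g = 217.8353 g.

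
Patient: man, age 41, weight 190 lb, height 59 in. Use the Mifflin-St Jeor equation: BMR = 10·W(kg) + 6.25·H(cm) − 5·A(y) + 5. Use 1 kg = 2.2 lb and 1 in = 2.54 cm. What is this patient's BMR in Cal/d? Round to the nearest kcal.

Convert to metric: weight = 190 ÷ 2.2 = 86.3636 kg; height = 59 × 2.54 = 149.86 cm.
Mifflin-St Jeor (male): BMR = 10(86.3636) + 6.25(149.86) − 5(41) + 5 = 863.6364 + 936.625 − 205 + 5 = 1600.2614 kcal/day.

1600 Cal/d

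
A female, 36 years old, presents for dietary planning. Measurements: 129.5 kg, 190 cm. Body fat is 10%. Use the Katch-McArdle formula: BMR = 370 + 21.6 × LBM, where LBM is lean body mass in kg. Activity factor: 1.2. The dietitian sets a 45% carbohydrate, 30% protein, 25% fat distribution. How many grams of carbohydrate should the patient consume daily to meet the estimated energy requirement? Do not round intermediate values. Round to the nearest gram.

LBM = 129.5 × (1 − 0.1) = 116.55 kg. Katch-McArdle: BMR = 370 + 21.6 × 116.55 = 2887.48 kcal/day.
TEE = 2887.48 × 1.2 = 3464.976 kcal/day.
Carbohydrate energy = 45% × 3464.976 = 1559.2392 kcal.
Carbohydrate = 1559.2392 ÷ 4 kcal/g = 389.8098 g.

390 g/day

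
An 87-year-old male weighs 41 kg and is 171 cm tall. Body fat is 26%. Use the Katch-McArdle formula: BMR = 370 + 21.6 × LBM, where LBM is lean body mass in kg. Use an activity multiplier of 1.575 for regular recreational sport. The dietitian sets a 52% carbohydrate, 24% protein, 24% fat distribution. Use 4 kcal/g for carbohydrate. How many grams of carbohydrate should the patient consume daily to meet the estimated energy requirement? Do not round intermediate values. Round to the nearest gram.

LBM = 41 × (1 − 0.26) = 30.34 kg. Katch-McArdle: BMR = 370 + 21.6 × 30.34 = 1025.344 kcal/day.
TEE = 1025.344 × 1.575 = 1614.9168 kcal/day.
Carbohydrate energy = 52% × 1614.9168 = 839.7567 kcal.
Carbohydrate = 839.7567 ÷ 4 kcal/g = 209.9392 g.

210 g/day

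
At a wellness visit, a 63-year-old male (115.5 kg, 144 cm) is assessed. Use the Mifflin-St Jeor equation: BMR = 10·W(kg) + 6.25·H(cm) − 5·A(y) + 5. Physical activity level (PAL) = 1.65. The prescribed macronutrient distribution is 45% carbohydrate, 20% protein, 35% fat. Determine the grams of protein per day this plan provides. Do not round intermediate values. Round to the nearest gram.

144 g/day

Mifflin-St Jeor (male): BMR = 10(115.5) + 6.25(144) − 5(63) + 5 = 1155 + 900 − 315 + 5 = 1745 kcal/day.
TEE = 1745 × 1.65 = 2879.25 kcal/day.
Protein energy = 20% × 2879.25 = 575.85 kcal.
Protein = 575.85 ÷ 4 kcal/g = 143.9625 g.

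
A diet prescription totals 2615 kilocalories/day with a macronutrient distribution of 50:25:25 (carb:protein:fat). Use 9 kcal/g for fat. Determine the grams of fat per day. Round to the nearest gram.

Fat energy = 25% × 2615 = 653.75 kcal.
At 9 kcal/g: 653.75 ÷ 9 = 72.6389 g.

73 g/day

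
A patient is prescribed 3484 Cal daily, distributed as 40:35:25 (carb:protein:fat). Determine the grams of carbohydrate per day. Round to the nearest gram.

348 g/day

Carbohydrate energy = 40% × 3484 = 1393.6 kcal.
At 4 kcal/g: 1393.6 ÷ 4 = 348.4 g.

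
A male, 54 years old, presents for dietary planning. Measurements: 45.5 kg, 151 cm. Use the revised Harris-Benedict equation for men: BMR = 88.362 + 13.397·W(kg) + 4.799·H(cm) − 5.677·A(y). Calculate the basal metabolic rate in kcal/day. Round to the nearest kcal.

1116 kcal/day

Harris-Benedict: BMR = 88.362 + 13.397(45.5) + 4.799(151) − 5.677(54) = 1116.0165 kcal/day.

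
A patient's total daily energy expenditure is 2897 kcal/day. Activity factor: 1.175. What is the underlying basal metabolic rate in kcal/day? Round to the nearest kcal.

2466 kcal/day

BMR = TEE ÷ activity factor = 2897 ÷ 1.175 = 2465.5319 kcal/day.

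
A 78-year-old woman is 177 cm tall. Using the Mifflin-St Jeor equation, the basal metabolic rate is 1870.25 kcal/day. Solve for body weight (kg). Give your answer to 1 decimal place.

131.5 kg

1870.25 = 10·W + 6.25(177) − 5(78) − 161
10·W = 1870.25 − 555.25 = 1315, so W = 131.5 kg.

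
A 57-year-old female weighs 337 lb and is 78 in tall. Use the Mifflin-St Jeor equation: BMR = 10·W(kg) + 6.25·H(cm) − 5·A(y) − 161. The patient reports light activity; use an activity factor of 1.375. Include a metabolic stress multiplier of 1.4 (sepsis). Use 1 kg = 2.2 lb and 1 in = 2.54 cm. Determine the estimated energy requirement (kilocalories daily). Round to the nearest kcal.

4474 kilocalories daily

Convert to metric: weight = 337 ÷ 2.2 = 153.1818 kg; height = 78 × 2.54 = 198.12 cm.
Mifflin-St Jeor (female): BMR = 10(153.1818) + 6.25(198.12) − 5(57) − 161 = 1531.8182 + 1238.25 − 285 − 161 = 2324.0682 kcal/day.
TEE = BMR × activity factor = 2324.0682 × 1.375 = 3195.5938 kcal/day.
Apply stress factor: 3195.5938 × 1.4 = 4473.8313 kcal/day.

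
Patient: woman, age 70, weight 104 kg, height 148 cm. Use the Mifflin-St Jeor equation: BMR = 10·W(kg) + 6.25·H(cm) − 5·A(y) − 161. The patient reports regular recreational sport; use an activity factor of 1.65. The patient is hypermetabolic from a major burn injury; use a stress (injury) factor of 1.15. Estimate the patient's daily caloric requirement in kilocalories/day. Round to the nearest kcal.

2759 kilocalories/day

Mifflin-St Jeor (female): BMR = 10(104) + 6.25(148) − 5(70) − 161 = 1040 + 925 − 350 − 161 = 1454 kcal/day.
TEE = BMR × activity factor = 1454 × 1.65 = 2399.1 kcal/day.
Apply stress factor: 2399.1 × 1.15 = 2758.965 kcal/day.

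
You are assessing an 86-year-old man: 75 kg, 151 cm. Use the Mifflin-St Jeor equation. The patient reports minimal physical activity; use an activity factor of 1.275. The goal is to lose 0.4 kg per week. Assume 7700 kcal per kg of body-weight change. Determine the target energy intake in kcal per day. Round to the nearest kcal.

1178 kcal per day

Mifflin-St Jeor (male): BMR = 10(75) + 6.25(151) − 5(86) + 5 = 750 + 943.75 − 430 + 5 = 1268.75 kcal/day.
TEE = 1268.75 × 1.275 = 1617.6563 kcal/day.
Required daily deficit = 0.4 × 7700 ÷ 7 = 440 kcal/day.
Target intake = 1617.6563 − 440 = 1177.6563 kcal/day.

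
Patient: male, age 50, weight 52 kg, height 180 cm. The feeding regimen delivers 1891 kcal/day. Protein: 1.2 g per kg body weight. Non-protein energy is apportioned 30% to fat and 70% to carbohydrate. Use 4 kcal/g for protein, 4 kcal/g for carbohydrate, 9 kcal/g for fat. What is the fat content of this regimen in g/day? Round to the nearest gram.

Protein = 1.2 × 52 = 62.4 g → 62.4 × 4 = 249.6 kcal.
Non-protein calories = 1891 − 249.6 = 1641.4 kcal.
Fat: 30% × 1641.4 = 492.42 kcal; carbohydrate: 1148.98 kcal.
Fat: 492.42 kcal ÷ 9 kcal/g = 54.7133 g.

55 g/day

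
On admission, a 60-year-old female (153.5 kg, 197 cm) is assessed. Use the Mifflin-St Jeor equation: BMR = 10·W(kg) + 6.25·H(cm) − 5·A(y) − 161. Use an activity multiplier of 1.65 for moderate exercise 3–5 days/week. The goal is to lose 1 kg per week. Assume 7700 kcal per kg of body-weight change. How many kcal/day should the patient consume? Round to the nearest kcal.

2704 kcal/day

Mifflin-St Jeor (female): BMR = 10(153.5) + 6.25(197) − 5(60) − 161 = 1535 + 1231.25 − 300 − 161 = 2305.25 kcal/day.
TEE = 2305.25 × 1.65 = 3803.6625 kcal/day.
Required daily deficit = 1 × 7700 ÷ 7 = 1100 kcal/day.
Target intake = 3803.6625 − 1100 = 2703.6625 kcal/day.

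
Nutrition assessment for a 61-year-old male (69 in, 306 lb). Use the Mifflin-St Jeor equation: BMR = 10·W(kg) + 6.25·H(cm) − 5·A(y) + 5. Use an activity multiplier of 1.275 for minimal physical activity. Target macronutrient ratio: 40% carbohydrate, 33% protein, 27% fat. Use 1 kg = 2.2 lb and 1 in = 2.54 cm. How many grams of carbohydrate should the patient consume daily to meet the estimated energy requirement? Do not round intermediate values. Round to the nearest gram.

Convert to metric: weight = 306 ÷ 2.2 = 139.0909 kg; height = 69 × 2.54 = 175.26 cm.
Mifflin-St Jeor (male): BMR = 10(139.0909) + 6.25(175.26) − 5(61) + 5 = 1390.9091 + 1095.375 − 305 + 5 = 2186.2841 kcal/day.
TEE = 2186.2841 × 1.275 = 2787.5122 kcal/day.
Carbohydrate energy = 40% × 2787.5122 = 1115.0049 kcal.
Carbohydrate = 1115.0049 ÷ 4 kcal/g = 278.7512 g.

279 g/day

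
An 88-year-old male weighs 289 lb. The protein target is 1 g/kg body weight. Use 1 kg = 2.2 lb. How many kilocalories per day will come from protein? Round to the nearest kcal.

525 kcal/day

Weight in kg = 289 ÷ 2.2 = 131.3636 kg.
Protein = 1 g/kg × 131.3636 kg = 131.3636 g/day.
Protein energy = 131.3636 g × 4 kcal/g = 525.4545 kcal/day.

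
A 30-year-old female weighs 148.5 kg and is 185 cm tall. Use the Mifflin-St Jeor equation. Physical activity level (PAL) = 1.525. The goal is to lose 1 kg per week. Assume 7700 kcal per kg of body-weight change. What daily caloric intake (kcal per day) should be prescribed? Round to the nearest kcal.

Mifflin-St Jeor (female): BMR = 10(148.5) + 6.25(185) − 5(30) − 161 = 1485 + 1156.25 − 150 − 161 = 2330.25 kcal/day.
TEE = 2330.25 × 1.525 = 3553.6313 kcal/day.
Required daily deficit = 1 × 7700 ÷ 7 = 1100 kcal/day.
Target intake = 3553.6313 − 1100 = 2453.6313 kcal/day.

2454 kcal per day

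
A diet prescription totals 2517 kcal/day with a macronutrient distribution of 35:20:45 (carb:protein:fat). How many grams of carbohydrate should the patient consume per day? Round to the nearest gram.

220 g/day

Carbohydrate energy = 35% × 2517 = 880.95 kcal.
At 4 kcal/g: 880.95 ÷ 4 = 220.2375 g.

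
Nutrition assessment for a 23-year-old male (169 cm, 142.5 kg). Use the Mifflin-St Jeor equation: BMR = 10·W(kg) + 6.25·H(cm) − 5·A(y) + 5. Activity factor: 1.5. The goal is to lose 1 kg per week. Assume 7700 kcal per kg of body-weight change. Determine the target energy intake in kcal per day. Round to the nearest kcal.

2457 kcal per day

Mifflin-St Jeor (male): BMR = 10(142.5) + 6.25(169) − 5(23) + 5 = 1425 + 1056.25 − 115 + 5 = 2371.25 kcal/day.
TEE = 2371.25 × 1.5 = 3556.875 kcal/day.
Required daily deficit = 1 × 7700 ÷ 7 = 1100 kcal/day.
Target intake = 3556.875 − 1100 = 2456.875 kcal/day.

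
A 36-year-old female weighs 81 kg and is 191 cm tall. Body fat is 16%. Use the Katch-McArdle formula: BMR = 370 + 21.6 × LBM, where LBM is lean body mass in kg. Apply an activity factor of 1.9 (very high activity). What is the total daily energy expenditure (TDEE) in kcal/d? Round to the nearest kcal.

3495 kcal/d

LBM = 81 × (1 − 0.16) = 68.04 kg. Katch-McArdle: BMR = 370 + 21.6 × 68.04 = 1839.664 kcal/day.
TEE = BMR × activity factor = 1839.664 × 1.9 = 3495.3616 kcal/day.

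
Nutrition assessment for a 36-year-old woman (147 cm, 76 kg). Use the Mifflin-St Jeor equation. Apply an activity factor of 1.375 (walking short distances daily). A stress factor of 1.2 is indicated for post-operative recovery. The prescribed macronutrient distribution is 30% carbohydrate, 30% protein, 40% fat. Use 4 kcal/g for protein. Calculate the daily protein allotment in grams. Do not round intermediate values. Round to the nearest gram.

166 g/day

Mifflin-St Jeor (female): BMR = 10(76) + 6.25(147) − 5(36) − 161 = 760 + 918.75 − 180 − 161 = 1337.75 kcal/day.
TEE = 1337.75 × 1.375 = 1839.4063 kcal/day.
With stress factor 1.2: 1839.4063 × 1.2 = 2207.2875 kcal/day.
Protein energy = 30% × 2207.2875 = 662.1863 kcal.
Protein = 662.1863 ÷ 4 kcal/g = 165.5466 g.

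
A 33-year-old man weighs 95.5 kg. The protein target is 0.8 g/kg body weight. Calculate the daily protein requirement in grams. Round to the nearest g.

Protein = 0.8 g/kg × 95.5 kg = 76.4 g/day.

76 g/day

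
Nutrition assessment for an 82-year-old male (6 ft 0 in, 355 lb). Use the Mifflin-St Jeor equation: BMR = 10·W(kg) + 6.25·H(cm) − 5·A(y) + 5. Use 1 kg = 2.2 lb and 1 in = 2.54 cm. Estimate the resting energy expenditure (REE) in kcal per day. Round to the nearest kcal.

Convert to metric: weight = 355 ÷ 2.2 = 161.3636 kg; height = (6×12 + 0) × 2.54 = 72 × 2.54 = 182.88 cm.
Mifflin-St Jeor (male): BMR = 10(161.3636) + 6.25(182.88) − 5(82) + 5 = 1613.6364 + 1143 − 410 + 5 = 2351.6364 kcal/day.

2352 kcal per day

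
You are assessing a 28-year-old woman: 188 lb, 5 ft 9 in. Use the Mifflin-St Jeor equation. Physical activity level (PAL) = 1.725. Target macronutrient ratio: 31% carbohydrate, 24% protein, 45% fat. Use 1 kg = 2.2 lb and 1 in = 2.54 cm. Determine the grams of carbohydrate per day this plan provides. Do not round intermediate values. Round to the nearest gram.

Convert to metric: weight = 188 ÷ 2.2 = 85.4545 kg; height = (5×12 + 9) × 2.54 = 69 × 2.54 = 175.26 cm.
Mifflin-St Jeor (female): BMR = 10(85.4545) + 6.25(175.26) − 5(28) − 161 = 854.5455 + 1095.375 − 140 − 161 = 1648.9205 kcal/day.
TEE = 1648.9205 × 1.725 = 2844.3878 kcal/day.
Carbohydrate energy = 31% × 2844.3878 = 881.7602 kcal.
Carbohydrate = 881.7602 ÷ 4 kcal/g = 220.4401 g.

220 g/day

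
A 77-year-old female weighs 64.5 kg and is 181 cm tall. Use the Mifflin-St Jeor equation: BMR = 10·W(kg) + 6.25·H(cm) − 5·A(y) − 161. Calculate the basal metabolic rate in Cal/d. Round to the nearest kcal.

1230 Cal/d

Mifflin-St Jeor (female): BMR = 10(64.5) + 6.25(181) − 5(77) − 161 = 645 + 1131.25 − 385 − 161 = 1230.25 kcal/day.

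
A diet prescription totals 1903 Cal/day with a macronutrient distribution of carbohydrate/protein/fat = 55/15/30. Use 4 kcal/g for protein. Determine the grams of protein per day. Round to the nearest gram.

Protein energy = 15% × 1903 = 285.45 kcal.
At 4 kcal/g: 285.45 ÷ 4 = 71.3625 g.

71 g/day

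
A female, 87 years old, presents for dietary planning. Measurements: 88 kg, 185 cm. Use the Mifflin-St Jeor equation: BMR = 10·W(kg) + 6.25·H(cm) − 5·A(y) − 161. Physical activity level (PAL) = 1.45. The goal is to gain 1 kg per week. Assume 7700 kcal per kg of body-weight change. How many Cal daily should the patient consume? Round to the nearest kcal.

Mifflin-St Jeor (female): BMR = 10(88) + 6.25(185) − 5(87) − 161 = 880 + 1156.25 − 435 − 161 = 1440.25 kcal/day.
TEE = 1440.25 × 1.45 = 2088.3625 kcal/day.
Required daily surplus = 1 × 7700 ÷ 7 = 1100 kcal/day.
Target intake = 2088.3625 + 1100 = 3188.3625 kcal/day.

3188 Cal daily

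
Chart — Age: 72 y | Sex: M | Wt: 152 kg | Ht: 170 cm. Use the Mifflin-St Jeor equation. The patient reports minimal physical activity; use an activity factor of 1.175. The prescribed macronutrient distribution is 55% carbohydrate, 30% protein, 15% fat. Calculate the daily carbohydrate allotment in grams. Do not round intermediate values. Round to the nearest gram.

Mifflin-St Jeor (male): BMR = 10(152) + 6.25(170) − 5(72) + 5 = 1520 + 1062.5 − 360 + 5 = 2227.5 kcal/day.
TEE = 2227.5 × 1.175 = 2617.3125 kcal/day.
Carbohydrate energy = 55% × 2617.3125 = 1439.5219 kcal.
Carbohydrate = 1439.5219 ÷ 4 kcal/g = 359.8805 g.

360 g/day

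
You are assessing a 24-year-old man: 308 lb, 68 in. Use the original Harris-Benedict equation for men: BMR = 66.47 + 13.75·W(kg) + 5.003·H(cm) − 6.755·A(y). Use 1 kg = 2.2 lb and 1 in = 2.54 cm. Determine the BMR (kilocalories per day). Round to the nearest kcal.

2693 kilocalories per day

Convert to metric: weight = 308 ÷ 2.2 = 140 kg; height = 68 × 2.54 = 172.72 cm.
Harris-Benedict: BMR = 66.47 + 13.75(140) + 5.003(172.72) − 6.755(24) = 2693.4682 kcal/day.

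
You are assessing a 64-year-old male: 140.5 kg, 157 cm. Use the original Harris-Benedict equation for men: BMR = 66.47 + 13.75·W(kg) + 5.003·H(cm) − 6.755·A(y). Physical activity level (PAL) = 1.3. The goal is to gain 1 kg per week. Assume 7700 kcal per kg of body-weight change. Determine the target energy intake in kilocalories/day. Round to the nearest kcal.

Harris-Benedict: BMR = 66.47 + 13.75(140.5) + 5.003(157) − 6.755(64) = 2351.496 kcal/day.
TEE = 2351.496 × 1.3 = 3056.9448 kcal/day.
Required daily surplus = 1 × 7700 ÷ 7 = 1100 kcal/day.
Target intake = 3056.9448 + 1100 = 4156.9448 kcal/day.

4157 kilocalories/day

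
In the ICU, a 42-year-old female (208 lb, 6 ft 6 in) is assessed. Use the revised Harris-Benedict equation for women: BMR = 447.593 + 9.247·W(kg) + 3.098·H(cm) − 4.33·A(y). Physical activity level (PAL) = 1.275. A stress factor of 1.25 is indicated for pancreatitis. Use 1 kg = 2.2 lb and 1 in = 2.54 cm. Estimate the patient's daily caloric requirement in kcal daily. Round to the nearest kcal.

2795 kcal daily

Convert to metric: weight = 208 ÷ 2.2 = 94.5455 kg; height = (6×12 + 6) × 2.54 = 78 × 2.54 = 198.12 cm.
Harris-Benedict: BMR = 447.593 + 9.247(94.5455) + 3.098(198.12) − 4.33(42) = 1753.7706 kcal/day.
TEE = BMR × activity factor = 1753.7706 × 1.275 = 2236.0575 kcal/day.
Apply stress factor: 2236.0575 × 1.25 = 2795.0719 kcal/day.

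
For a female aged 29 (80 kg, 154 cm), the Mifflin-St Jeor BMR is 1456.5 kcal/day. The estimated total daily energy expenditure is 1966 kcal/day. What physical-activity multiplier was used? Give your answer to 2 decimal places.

1.35

Activity factor = TEE ÷ BMR = 1966 ÷ 1456.5 = 1.35.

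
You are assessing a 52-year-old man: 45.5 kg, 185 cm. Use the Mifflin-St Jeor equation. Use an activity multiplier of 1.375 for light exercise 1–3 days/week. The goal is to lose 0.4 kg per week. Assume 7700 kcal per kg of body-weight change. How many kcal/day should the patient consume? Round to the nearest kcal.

1425 kcal/day

Mifflin-St Jeor (male): BMR = 10(45.5) + 6.25(185) − 5(52) + 5 = 455 + 1156.25 − 260 + 5 = 1356.25 kcal/day.
TEE = 1356.25 × 1.375 = 1864.8438 kcal/day.
Required daily deficit = 0.4 × 7700 ÷ 7 = 440 kcal/day.
Target intake = 1864.8438 − 440 = 1424.8438 kcal/day.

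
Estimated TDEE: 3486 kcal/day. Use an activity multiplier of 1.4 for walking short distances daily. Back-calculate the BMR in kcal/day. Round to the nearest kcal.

2490 kcal/day

BMR = TEE ÷ activity factor = 3486 ÷ 1.4 = 2490 kcal/day.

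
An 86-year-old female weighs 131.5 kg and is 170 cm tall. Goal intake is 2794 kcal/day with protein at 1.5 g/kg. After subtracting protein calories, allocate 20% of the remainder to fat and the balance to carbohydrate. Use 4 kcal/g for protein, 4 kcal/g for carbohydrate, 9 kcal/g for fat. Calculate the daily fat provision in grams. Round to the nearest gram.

45 g/day

Protein = 1.5 × 131.5 = 197.25 g → 197.25 × 4 = 789 kcal.
Non-protein calories = 2794 − 789 = 2005 kcal.
Fat: 20% × 2005 = 401 kcal; carbohydrate: 1604 kcal.
Fat: 401 kcal ÷ 9 kcal/g = 44.5556 g.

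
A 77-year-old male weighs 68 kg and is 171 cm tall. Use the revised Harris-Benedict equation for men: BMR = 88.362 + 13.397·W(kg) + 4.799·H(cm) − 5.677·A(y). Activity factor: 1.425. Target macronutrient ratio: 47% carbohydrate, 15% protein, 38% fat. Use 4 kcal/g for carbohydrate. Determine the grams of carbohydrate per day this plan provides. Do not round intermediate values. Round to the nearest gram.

Harris-Benedict: BMR = 88.362 + 13.397(68) + 4.799(171) − 5.677(77) = 1382.858 kcal/day.
TEE = 1382.858 × 1.425 = 1970.5727 kcal/day.
Carbohydrate energy = 47% × 1970.5727 = 926.1691 kcal.
Carbohydrate = 926.1691 ÷ 4 kcal/g = 231.5423 g.

232 g/day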